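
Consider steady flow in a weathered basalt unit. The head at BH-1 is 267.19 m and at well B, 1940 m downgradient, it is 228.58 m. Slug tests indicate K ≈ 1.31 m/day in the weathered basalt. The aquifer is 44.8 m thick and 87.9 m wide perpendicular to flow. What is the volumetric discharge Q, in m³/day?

103

Cross-sectional area A = 87.9 × 44.8 = 3938 m².
Hydraulic gradient i = (267.19 − 228.58) / 1940 = 38.61 / 1940 = 0.01990.
Darcy's law: Q = K · A · i = 1.310 × 3938 × 0.01990 = 102.7 m³/day.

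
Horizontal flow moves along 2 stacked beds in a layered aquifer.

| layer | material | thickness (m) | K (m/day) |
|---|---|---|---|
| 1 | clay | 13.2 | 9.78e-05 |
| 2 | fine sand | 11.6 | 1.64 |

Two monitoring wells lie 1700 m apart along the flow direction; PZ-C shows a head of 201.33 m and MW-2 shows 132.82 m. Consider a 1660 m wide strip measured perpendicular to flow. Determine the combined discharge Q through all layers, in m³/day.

1270

Flow is parallel to layering, so each bed carries its own Darcy discharge and the transmissivities add.
Σ(K_i·b_i) = 9.78e-05×13.2 + 1.64×11.6 = 19.03 m²/day.
Hydraulic gradient i = (201.33 − 132.82) / 1700 = 68.51 / 1700 = 0.04030.
Q = Σ(K_i·b_i) · W · i = 19.03 × 1660 × 0.04030 = 1273 m³/day.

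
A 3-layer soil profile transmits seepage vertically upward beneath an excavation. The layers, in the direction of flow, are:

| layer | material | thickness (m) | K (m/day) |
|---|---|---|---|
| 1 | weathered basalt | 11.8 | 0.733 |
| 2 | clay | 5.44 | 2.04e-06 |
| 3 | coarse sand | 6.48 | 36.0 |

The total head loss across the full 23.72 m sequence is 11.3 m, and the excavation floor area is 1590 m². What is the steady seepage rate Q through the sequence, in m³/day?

0.00674

Flow is perpendicular to layering, so the layers act in series and the equivalent K is the thickness-weighted harmonic mean.
Total thickness L = 11.8 + 5.44 + 6.48 = 23.72 m.
Σ(b_i/K_i) = 11.8/0.733 + 5.44/2.04e-06 + 6.48/36.0 = 2.667e+06 d.
K_eq = L / Σ(b_i/K_i) = 23.72 / 2.667e+06 = 8.895e-06 m/day.
Q = K_eq · A · (Δh/L) = 8.895e-06 × 1590 × (11.3/23.72) = 0.006738 m³/day.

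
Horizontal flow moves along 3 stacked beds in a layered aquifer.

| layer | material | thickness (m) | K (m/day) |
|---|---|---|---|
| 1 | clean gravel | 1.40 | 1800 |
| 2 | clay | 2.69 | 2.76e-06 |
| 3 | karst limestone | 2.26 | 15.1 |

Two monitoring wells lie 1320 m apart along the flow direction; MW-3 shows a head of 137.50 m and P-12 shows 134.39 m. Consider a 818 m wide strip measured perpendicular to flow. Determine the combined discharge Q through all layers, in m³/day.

4920

Flow is parallel to layering, so each bed carries its own Darcy discharge and the transmissivities add.
Σ(K_i·b_i) = 1800×1.40 + 2.76e-06×2.69 + 15.1×2.26 = 2554 m²/day.
Hydraulic gradient i = (137.50 − 134.39) / 1320 = 3.11 / 1320 = 0.002356.
Q = Σ(K_i·b_i) · W · i = 2554 × 818 × 0.002356 = 4922 m³/day.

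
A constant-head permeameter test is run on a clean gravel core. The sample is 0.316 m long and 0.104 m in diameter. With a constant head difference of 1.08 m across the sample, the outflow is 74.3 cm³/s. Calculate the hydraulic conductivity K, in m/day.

221

Cross-sectional area A = π·(d/2)² = π × (0.104/2)² = 0.008495 m².
Convert discharge: 74.3 cm³/s = 7.430e-05 m³/s.
Darcy's law rearranged: K = Q·L / (A·Δh) = 7.430e-05 × 0.316 / (0.008495 × 1.08) = 0.002559 m/s = 221.1 m/day.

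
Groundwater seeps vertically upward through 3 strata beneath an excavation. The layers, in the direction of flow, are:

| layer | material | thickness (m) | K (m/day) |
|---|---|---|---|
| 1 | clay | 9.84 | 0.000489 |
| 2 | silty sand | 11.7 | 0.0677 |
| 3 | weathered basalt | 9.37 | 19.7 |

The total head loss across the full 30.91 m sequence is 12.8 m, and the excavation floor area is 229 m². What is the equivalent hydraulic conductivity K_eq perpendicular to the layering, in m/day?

Flow is perpendicular to layering, so the layers act in series and the equivalent K is the thickness-weighted harmonic mean.
Total thickness L = 9.84 + 11.7 + 9.37 = 30.91 m.
Σ(b_i/K_i) = 9.84/0.000489 + 11.7/0.0677 + 9.37/19.7 = 20296 d.
K_eq = L / Σ(b_i/K_i) = 30.91 / 20296 = 0.001523 m/day.

0.00152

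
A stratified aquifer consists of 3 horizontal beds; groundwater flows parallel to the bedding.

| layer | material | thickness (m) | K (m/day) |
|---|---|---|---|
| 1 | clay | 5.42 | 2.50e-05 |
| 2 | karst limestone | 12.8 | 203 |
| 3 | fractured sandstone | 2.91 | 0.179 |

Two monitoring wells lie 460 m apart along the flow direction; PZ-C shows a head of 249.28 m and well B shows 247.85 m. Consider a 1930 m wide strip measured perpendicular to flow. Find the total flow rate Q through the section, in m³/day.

15600

Flow is parallel to layering, so each bed carries its own Darcy discharge and the transmissivities add.
Σ(K_i·b_i) = 2.50e-05×5.42 + 203×12.8 + 0.179×2.91 = 2599 m²/day.
Hydraulic gradient i = (249.28 − 247.85) / 460 = 1.43 / 460 = 0.003109.
Q = Σ(K_i·b_i) · W · i = 2599 × 1930 × 0.003109 = 15593 m³/day.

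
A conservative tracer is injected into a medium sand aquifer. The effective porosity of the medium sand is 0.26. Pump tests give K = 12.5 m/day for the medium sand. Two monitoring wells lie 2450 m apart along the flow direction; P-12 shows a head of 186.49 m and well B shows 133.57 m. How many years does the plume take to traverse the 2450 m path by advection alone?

6.46

Hydraulic gradient i = (186.49 − 133.57) / 2450 = 52.92 / 2450 = 0.02160.
Darcy flux q = K · i = 12.50 × 0.02160 = 0.2700 m/day.
Seepage velocity v = q / n_e = 0.2700 / 0.26 = 1.038 m/day.
Travel time t = L / v = 2450 / 1.038 = 2359 days = 6.459 years.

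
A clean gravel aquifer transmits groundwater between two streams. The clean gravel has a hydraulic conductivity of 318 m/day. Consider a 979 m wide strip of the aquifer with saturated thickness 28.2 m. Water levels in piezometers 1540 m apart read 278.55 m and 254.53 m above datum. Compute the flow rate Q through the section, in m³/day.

Cross-sectional area A = 979 × 28.2 = 27608 m².
Hydraulic gradient i = (278.55 − 254.53) / 1540 = 24.02 / 1540 = 0.01560.
Darcy's law: Q = K · A · i = 318.0 × 27608 × 0.01560 = 1.369e+05 m³/day.

137000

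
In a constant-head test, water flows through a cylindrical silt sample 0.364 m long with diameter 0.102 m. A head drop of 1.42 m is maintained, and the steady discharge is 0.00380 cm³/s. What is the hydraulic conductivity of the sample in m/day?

0.0103

Cross-sectional area A = π·(d/2)² = π × (0.102/2)² = 0.008171 m².
Convert discharge: 0.00380 cm³/s = 3.800e-09 m³/s.
Darcy's law rearranged: K = Q·L / (A·Δh) = 3.800e-09 × 0.364 / (0.008171 × 1.42) = 1.192e-07 m/s = 0.01030 m/day.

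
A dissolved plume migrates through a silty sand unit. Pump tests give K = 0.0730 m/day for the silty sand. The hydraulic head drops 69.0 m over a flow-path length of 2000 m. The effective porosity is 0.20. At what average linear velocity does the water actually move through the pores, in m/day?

Hydraulic gradient i = Δh / L = 69.0 / 2000 = 0.03450.
Darcy flux q = K · i = 0.07300 × 0.03450 = 0.002518 m/day.
Seepage velocity v = q / n_e = 0.002518 / 0.20 = 0.01259 m/day.

0.0126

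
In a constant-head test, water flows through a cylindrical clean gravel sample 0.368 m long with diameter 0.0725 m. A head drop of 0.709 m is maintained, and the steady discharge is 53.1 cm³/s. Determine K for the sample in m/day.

Cross-sectional area A = π·(d/2)² = π × (0.0725/2)² = 0.004128 m².
Convert discharge: 53.1 cm³/s = 5.310e-05 m³/s.
Darcy's law rearranged: K = Q·L / (A·Δh) = 5.310e-05 × 0.368 / (0.004128 × 0.709) = 0.006676 m/s = 576.8 m/day.

577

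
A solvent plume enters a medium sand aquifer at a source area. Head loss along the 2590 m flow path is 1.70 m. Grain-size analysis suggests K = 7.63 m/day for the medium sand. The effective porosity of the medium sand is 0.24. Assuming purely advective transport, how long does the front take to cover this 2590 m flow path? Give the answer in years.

340

Hydraulic gradient i = Δh / L = 1.70 / 2590 = 0.0006564.
Darcy flux q = K · i = 7.630 × 0.0006564 = 0.005008 m/day.
Seepage velocity v = q / n_e = 0.005008 / 0.24 = 0.02087 m/day.
Travel time t = L / v = 2590 / 0.02087 = 1.241e+05 days = 339.8 years.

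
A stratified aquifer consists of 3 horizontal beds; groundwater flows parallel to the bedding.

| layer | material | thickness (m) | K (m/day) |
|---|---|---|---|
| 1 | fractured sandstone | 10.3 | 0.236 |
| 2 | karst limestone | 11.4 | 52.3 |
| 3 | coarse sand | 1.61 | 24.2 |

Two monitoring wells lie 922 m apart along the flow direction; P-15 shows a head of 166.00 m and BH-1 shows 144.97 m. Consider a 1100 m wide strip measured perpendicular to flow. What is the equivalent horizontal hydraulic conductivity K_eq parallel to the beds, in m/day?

27.4

Flow is parallel to layering, so each bed carries its own Darcy discharge and the transmissivities add.
Σ(K_i·b_i) = 0.236×10.3 + 52.3×11.4 + 24.2×1.61 = 637.6 m²/day.
Total thickness b = 23.31 m, so K_eq = Σ(K_i·b_i)/b = 27.35 m/day.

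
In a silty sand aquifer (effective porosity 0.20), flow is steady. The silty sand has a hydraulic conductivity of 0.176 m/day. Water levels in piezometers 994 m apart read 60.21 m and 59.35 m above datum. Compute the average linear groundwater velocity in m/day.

Hydraulic gradient i = (60.21 − 59.35) / 994 = 0.86 / 994 = 0.0008652.
Darcy flux q = K · i = 0.1760 × 0.0008652 = 0.0001523 m/day.
Seepage velocity v = q / n_e = 0.0001523 / 0.20 = 0.0007614 m/day.

0.000761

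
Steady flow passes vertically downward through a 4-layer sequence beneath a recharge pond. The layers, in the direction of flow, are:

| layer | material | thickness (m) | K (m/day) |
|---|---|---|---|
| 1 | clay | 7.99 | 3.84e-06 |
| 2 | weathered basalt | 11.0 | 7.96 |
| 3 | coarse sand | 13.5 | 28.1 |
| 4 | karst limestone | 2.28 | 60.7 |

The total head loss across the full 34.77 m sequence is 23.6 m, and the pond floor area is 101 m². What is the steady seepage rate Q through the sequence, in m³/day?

Flow is perpendicular to layering, so the layers act in series and the equivalent K is the thickness-weighted harmonic mean.
Total thickness L = 7.99 + 11.0 + 13.5 + 2.28 = 34.77 m.
Σ(b_i/K_i) = 7.99/3.84e-06 + 11.0/7.96 + 13.5/28.1 + 2.28/60.7 = 2.081e+06 d.
K_eq = L / Σ(b_i/K_i) = 34.77 / 2.081e+06 = 1.671e-05 m/day.
Q = K_eq · A · (Δh/L) = 1.671e-05 × 101 × (23.6/34.77) = 0.001146 m³/day.

0.00115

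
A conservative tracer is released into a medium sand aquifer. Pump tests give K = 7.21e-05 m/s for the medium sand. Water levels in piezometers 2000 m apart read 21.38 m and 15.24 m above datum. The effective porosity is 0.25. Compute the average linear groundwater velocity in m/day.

0.0765

Convert K: 7.21e-05 m/s × 86400 = 6.229 m/day.
Hydraulic gradient i = (21.38 − 15.24) / 2000 = 6.14 / 2000 = 0.003070.
Darcy flux q = K · i = 6.229 × 0.003070 = 0.01912 m/day.
Seepage velocity v = q / n_e = 0.01912 / 0.25 = 0.07650 m/day.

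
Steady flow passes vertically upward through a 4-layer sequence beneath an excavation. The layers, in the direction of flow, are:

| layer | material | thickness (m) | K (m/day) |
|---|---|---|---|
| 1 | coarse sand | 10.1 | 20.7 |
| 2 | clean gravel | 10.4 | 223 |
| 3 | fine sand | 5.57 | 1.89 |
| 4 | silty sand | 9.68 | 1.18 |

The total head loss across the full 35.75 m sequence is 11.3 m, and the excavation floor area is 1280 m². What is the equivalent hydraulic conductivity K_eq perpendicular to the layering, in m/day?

Flow is perpendicular to layering, so the layers act in series and the equivalent K is the thickness-weighted harmonic mean.
Total thickness L = 10.1 + 10.4 + 5.57 + 9.68 = 35.75 m.
Σ(b_i/K_i) = 10.1/20.7 + 10.4/223 + 5.57/1.89 + 9.68/1.18 = 11.69 d.
K_eq = L / Σ(b_i/K_i) = 35.75 / 11.69 = 3.059 m/day.

3.06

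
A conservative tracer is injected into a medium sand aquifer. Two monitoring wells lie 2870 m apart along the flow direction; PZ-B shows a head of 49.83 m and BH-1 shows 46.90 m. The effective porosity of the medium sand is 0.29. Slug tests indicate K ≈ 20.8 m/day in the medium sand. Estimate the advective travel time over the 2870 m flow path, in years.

107

Hydraulic gradient i = (49.83 − 46.90) / 2870 = 2.93 / 2870 = 0.001021.
Darcy flux q = K · i = 20.80 × 0.001021 = 0.02123 m/day.
Seepage velocity v = q / n_e = 0.02123 / 0.29 = 0.07322 m/day.
Travel time t = L / v = 2870 / 0.07322 = 39195 days = 107.3 years.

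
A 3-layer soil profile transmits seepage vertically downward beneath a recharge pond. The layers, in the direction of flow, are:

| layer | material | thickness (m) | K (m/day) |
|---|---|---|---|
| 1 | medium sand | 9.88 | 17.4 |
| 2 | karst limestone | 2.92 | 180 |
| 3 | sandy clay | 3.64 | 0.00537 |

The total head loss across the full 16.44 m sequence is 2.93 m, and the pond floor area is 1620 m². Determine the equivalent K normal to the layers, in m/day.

0.0242

Flow is perpendicular to layering, so the layers act in series and the equivalent K is the thickness-weighted harmonic mean.
Total thickness L = 9.88 + 2.92 + 3.64 = 16.44 m.
Σ(b_i/K_i) = 9.88/17.4 + 2.92/180 + 3.64/0.00537 = 678.4 d.
K_eq = L / Σ(b_i/K_i) = 16.44 / 678.4 = 0.02423 m/day.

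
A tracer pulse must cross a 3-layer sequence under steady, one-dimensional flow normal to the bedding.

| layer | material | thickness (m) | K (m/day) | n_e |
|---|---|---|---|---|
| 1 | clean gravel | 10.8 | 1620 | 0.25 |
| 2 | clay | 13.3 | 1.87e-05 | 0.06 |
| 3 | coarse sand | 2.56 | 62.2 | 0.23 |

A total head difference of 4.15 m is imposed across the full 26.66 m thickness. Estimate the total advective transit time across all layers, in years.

With flow normal to the layers, continuity requires the same specific discharge q through every layer.
Σ(b_i/K_i) = 10.8/1620 + 13.3/1.87e-05 + 2.56/62.2 = 7.112e+05 d.
q = Δh / Σ(b_i/K_i) = 4.15 / 7.112e+05 = 5.835e-06 m/day.
In each layer the seepage velocity is v_i = q/n_i, so the layer transit time is t_i = b_i·n_i / q:
  layer 1 (clean gravel): t_1 = 10.8 × 0.25 / 5.835e-06 = 4.627e+05 d
  layer 2 (clay): t_2 = 13.3 × 0.06 / 5.835e-06 = 1.368e+05 d
  layer 3 (coarse sand): t_3 = 2.56 × 0.23 / 5.835e-06 = 1.009e+05 d
Total t = Σ t_i = 7.004e+05 days = 1918 years.

1920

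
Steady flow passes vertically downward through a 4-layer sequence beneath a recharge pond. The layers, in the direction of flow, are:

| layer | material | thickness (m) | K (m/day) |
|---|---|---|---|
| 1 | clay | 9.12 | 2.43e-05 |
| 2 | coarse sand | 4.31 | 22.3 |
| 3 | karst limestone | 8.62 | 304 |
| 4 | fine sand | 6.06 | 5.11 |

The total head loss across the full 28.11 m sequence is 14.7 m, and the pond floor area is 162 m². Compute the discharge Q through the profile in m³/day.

Flow is perpendicular to layering, so the layers act in series and the equivalent K is the thickness-weighted harmonic mean.
Total thickness L = 9.12 + 4.31 + 8.62 + 6.06 = 28.11 m.
Σ(b_i/K_i) = 9.12/2.43e-05 + 4.31/22.3 + 8.62/304 + 6.06/5.11 = 3.753e+05 d.
K_eq = L / Σ(b_i/K_i) = 28.11 / 3.753e+05 = 7.490e-05 m/day.
Q = K_eq · A · (Δh/L) = 7.490e-05 × 162 × (14.7/28.11) = 0.006345 m³/day.

0.00635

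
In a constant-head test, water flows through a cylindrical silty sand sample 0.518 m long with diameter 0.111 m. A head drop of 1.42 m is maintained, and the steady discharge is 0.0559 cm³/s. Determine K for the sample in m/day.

Cross-sectional area A = π·(d/2)² = π × (0.111/2)² = 0.009677 m².
Convert discharge: 0.0559 cm³/s = 5.590e-08 m³/s.
Darcy's law rearranged: K = Q·L / (A·Δh) = 5.590e-08 × 0.518 / (0.009677 × 1.42) = 2.107e-06 m/s = 0.1821 m/day.

0.182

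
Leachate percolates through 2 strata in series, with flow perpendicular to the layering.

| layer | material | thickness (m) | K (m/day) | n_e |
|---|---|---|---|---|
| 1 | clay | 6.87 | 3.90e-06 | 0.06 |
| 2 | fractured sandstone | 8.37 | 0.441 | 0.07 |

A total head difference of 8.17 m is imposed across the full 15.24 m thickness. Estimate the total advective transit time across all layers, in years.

With flow normal to the layers, continuity requires the same specific discharge q through every layer.
Σ(b_i/K_i) = 6.87/3.90e-06 + 8.37/0.441 = 1.762e+06 d.
q = Δh / Σ(b_i/K_i) = 8.17 / 1.762e+06 = 4.638e-06 m/day.
In each layer the seepage velocity is v_i = q/n_i, so the layer transit time is t_i = b_i·n_i / q:
  layer 1 (clay): t_1 = 6.87 × 0.06 / 4.638e-06 = 88876 d
  layer 2 (fractured sandstone): t_2 = 8.37 × 0.07 / 4.638e-06 = 1.263e+05 d
Total t = Σ t_i = 2.152e+05 days = 589.2 years.

589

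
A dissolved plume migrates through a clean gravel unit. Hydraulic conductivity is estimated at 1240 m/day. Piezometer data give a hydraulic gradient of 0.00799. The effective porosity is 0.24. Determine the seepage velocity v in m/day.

41.3

Hydraulic gradient i = 0.00799.
Darcy flux q = K · i = 1240 × 0.007990 = 9.908 m/day.
Seepage velocity v = q / n_e = 9.908 / 0.24 = 41.28 m/day.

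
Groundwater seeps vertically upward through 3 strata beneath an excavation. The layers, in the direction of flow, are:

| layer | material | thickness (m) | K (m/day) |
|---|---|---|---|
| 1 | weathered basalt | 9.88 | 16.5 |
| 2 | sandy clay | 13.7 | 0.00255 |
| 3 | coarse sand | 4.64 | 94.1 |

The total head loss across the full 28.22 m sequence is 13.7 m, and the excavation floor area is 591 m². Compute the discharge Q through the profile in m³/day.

Flow is perpendicular to layering, so the layers act in series and the equivalent K is the thickness-weighted harmonic mean.
Total thickness L = 9.88 + 13.7 + 4.64 = 28.22 m.
Σ(b_i/K_i) = 9.88/16.5 + 13.7/0.00255 + 4.64/94.1 = 5373 d.
K_eq = L / Σ(b_i/K_i) = 28.22 / 5373 = 0.005252 m/day.
Q = K_eq · A · (Δh/L) = 0.005252 × 591 × (13.7/28.22) = 1.507 m³/day.

1.51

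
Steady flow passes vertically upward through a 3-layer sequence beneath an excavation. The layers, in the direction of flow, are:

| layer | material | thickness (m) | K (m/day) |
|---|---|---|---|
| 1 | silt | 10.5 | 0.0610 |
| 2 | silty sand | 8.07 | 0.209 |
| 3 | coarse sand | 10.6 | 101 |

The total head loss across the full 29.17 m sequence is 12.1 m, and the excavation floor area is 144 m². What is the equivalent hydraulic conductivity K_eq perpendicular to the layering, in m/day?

Flow is perpendicular to layering, so the layers act in series and the equivalent K is the thickness-weighted harmonic mean.
Total thickness L = 10.5 + 8.07 + 10.6 = 29.17 m.
Σ(b_i/K_i) = 10.5/0.0610 + 8.07/0.209 + 10.6/101 = 210.8 d.
K_eq = L / Σ(b_i/K_i) = 29.17 / 210.8 = 0.1383 m/day.

0.138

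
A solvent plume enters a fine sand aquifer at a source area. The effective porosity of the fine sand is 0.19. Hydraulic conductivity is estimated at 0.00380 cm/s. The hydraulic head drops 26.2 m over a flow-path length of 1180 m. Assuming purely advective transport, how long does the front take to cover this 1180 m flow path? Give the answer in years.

Convert K: 0.00380 cm/s × 864 = 3.283 m/day.
Hydraulic gradient i = Δh / L = 26.2 / 1180 = 0.02220.
Darcy flux q = K · i = 3.283 × 0.02220 = 0.07290 m/day.
Seepage velocity v = q / n_e = 0.07290 / 0.19 = 0.3837 m/day.
Travel time t = L / v = 1180 / 0.3837 = 3076 days = 8.420 years.

8.42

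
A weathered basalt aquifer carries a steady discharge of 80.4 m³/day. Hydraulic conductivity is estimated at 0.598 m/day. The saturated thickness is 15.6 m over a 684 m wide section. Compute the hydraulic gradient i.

0.0126

Cross-sectional area A = 684 × 15.6 = 10670 m².
From Q = K·A·i, i = Q / (K·A) = 80.4 / (0.5980 × 10670) = 0.01260.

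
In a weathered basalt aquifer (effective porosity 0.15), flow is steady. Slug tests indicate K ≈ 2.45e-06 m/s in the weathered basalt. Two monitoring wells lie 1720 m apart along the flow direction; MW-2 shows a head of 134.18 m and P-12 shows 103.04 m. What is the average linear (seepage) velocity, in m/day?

Convert K: 2.45e-06 m/s × 86400 = 0.2117 m/day.
Hydraulic gradient i = (134.18 − 103.04) / 1720 = 31.14 / 1720 = 0.01810.
Darcy flux q = K · i = 0.2117 × 0.01810 = 0.003832 m/day.
Seepage velocity v = q / n_e = 0.003832 / 0.15 = 0.02555 m/day.

0.0255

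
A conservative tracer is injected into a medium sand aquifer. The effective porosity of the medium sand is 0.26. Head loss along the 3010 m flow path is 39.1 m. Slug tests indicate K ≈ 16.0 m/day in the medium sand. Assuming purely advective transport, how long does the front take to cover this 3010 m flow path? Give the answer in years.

10.3

Hydraulic gradient i = Δh / L = 39.1 / 3010 = 0.01299.
Darcy flux q = K · i = 16.00 × 0.01299 = 0.2078 m/day.
Seepage velocity v = q / n_e = 0.2078 / 0.26 = 0.7994 m/day.
Travel time t = L / v = 3010 / 0.7994 = 3765 days = 10.31 years.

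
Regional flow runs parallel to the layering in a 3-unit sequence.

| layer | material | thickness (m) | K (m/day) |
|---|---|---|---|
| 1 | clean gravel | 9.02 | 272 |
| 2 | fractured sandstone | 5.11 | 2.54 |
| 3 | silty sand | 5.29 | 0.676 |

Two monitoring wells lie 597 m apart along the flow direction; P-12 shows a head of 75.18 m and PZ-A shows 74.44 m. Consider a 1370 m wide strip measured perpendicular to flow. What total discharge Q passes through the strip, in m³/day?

Flow is parallel to layering, so each bed carries its own Darcy discharge and the transmissivities add.
Σ(K_i·b_i) = 272×9.02 + 2.54×5.11 + 0.676×5.29 = 2470 m²/day.
Hydraulic gradient i = (75.18 − 74.44) / 597 = 0.74 / 597 = 0.001240.
Q = Σ(K_i·b_i) · W · i = 2470 × 1370 × 0.001240 = 4194 m³/day.

4190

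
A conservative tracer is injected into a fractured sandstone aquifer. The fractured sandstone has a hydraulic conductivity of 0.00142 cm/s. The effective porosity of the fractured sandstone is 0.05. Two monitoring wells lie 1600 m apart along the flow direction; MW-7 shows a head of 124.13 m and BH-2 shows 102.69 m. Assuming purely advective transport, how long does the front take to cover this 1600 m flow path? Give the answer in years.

13.3

Convert K: 0.00142 cm/s × 864 = 1.227 m/day.
Hydraulic gradient i = (124.13 − 102.69) / 1600 = 21.44 / 1600 = 0.01340.
Darcy flux q = K · i = 1.227 × 0.01340 = 0.01644 m/day.
Seepage velocity v = q / n_e = 0.01644 / 0.05 = 0.3288 m/day.
Travel time t = L / v = 1600 / 0.3288 = 4866 days = 13.32 years.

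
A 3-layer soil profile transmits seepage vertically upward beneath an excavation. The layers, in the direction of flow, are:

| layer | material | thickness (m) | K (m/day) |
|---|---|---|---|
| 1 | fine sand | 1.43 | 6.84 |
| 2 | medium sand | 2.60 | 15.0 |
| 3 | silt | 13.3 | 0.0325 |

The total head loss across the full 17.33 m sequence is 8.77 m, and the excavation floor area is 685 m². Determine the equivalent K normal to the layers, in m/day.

0.0423

Flow is perpendicular to layering, so the layers act in series and the equivalent K is the thickness-weighted harmonic mean.
Total thickness L = 1.43 + 2.60 + 13.3 = 17.33 m.
Σ(b_i/K_i) = 1.43/6.84 + 2.60/15.0 + 13.3/0.0325 = 409.6 d.
K_eq = L / Σ(b_i/K_i) = 17.33 / 409.6 = 0.04231 m/day.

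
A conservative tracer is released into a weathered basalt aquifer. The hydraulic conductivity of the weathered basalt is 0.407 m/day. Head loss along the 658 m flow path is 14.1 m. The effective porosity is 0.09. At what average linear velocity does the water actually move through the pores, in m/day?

0.0969

Hydraulic gradient i = Δh / L = 14.1 / 658 = 0.02143.
Darcy flux q = K · i = 0.4070 × 0.02143 = 0.008721 m/day.
Seepage velocity v = q / n_e = 0.008721 / 0.09 = 0.09690 m/day.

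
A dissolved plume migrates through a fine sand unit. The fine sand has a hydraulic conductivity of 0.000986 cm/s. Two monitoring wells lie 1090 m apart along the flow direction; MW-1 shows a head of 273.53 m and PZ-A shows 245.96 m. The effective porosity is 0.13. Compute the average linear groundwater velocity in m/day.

Convert K: 0.000986 cm/s × 864 = 0.8519 m/day.
Hydraulic gradient i = (273.53 − 245.96) / 1090 = 27.57 / 1090 = 0.02529.
Darcy flux q = K · i = 0.8519 × 0.02529 = 0.02155 m/day.
Seepage velocity v = q / n_e = 0.02155 / 0.13 = 0.1658 m/day.

0.166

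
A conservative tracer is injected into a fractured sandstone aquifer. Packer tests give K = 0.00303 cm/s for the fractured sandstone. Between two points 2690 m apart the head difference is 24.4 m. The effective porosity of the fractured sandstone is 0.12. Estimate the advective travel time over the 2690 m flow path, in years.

Convert K: 0.00303 cm/s × 864 = 2.618 m/day.
Hydraulic gradient i = Δh / L = 24.4 / 2690 = 0.009071.
Darcy flux q = K · i = 2.618 × 0.009071 = 0.02375 m/day.
Seepage velocity v = q / n_e = 0.02375 / 0.12 = 0.1979 m/day.
Travel time t = L / v = 2690 / 0.1979 = 13594 days = 37.22 years.

37.2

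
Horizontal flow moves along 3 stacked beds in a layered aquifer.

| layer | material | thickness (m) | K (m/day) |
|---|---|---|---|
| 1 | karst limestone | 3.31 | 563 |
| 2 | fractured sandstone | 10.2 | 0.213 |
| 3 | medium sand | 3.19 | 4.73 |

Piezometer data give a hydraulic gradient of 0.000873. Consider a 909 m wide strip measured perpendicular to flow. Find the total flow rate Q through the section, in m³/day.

Flow is parallel to layering, so each bed carries its own Darcy discharge and the transmissivities add.
Σ(K_i·b_i) = 563×3.31 + 0.213×10.2 + 4.73×3.19 = 1881 m²/day.
Hydraulic gradient i = 0.000873.
Q = Σ(K_i·b_i) · W · i = 1881 × 909 × 0.0008730 = 1493 m³/day.

1490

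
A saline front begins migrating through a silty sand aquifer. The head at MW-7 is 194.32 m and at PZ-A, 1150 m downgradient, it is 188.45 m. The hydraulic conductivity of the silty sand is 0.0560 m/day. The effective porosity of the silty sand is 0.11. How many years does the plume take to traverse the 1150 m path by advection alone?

Hydraulic gradient i = (194.32 − 188.45) / 1150 = 5.87 / 1150 = 0.005104.
Darcy flux q = K · i = 0.05600 × 0.005104 = 0.0002858 m/day.
Seepage velocity v = q / n_e = 0.0002858 / 0.11 = 0.002599 m/day.
Travel time t = L / v = 1150 / 0.002599 = 4.425e+05 days = 1212 years.

1210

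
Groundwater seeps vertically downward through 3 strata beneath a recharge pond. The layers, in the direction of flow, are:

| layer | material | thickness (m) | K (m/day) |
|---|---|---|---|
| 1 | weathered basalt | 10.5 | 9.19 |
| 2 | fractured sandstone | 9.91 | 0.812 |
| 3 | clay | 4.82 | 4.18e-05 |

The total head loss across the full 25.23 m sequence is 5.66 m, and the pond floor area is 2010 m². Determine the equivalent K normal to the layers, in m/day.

Flow is perpendicular to layering, so the layers act in series and the equivalent K is the thickness-weighted harmonic mean.
Total thickness L = 10.5 + 9.91 + 4.82 = 25.23 m.
Σ(b_i/K_i) = 10.5/9.19 + 9.91/0.812 + 4.82/4.18e-05 = 1.153e+05 d.
K_eq = L / Σ(b_i/K_i) = 25.23 / 1.153e+05 = 0.0002188 m/day.

0.000219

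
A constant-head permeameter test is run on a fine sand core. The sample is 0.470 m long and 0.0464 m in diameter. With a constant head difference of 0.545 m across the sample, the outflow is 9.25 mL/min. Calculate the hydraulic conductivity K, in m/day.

6.79

Cross-sectional area A = π·(d/2)² = π × (0.0464/2)² = 0.001691 m².
Convert discharge: 9.25 mL/min = 1.542e-07 m³/s.
Darcy's law rearranged: K = Q·L / (A·Δh) = 1.542e-07 × 0.470 / (0.001691 × 0.545) = 7.863e-05 m/s = 6.793 m/day.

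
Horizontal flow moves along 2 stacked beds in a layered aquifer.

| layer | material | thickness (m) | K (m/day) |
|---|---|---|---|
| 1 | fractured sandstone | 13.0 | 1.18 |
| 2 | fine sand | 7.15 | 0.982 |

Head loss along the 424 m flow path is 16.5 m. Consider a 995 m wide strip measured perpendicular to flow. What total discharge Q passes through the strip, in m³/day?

Flow is parallel to layering, so each bed carries its own Darcy discharge and the transmissivities add.
Σ(K_i·b_i) = 1.18×13.0 + 0.982×7.15 = 22.36 m²/day.
Hydraulic gradient i = Δh / L = 16.5 / 424 = 0.03892.
Q = Σ(K_i·b_i) · W · i = 22.36 × 995 × 0.03892 = 865.8 m³/day.

866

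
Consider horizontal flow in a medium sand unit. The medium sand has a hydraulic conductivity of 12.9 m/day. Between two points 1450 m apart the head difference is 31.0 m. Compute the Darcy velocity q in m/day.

0.276

Hydraulic gradient i = Δh / L = 31.0 / 1450 = 0.02138.
Specific discharge q = K · i = 12.90 × 0.02138 = 0.2758 m/day.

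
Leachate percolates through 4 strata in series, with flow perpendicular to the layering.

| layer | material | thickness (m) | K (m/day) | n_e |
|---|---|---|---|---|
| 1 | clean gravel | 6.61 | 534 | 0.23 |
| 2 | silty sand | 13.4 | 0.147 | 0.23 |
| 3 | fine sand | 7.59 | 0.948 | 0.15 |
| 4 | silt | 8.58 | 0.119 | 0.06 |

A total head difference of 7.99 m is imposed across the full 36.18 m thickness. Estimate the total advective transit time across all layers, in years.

0.367

With flow normal to the layers, continuity requires the same specific discharge q through every layer.
Σ(b_i/K_i) = 6.61/534 + 13.4/0.147 + 7.59/0.948 + 8.58/0.119 = 171.3 d.
q = Δh / Σ(b_i/K_i) = 7.99 / 171.3 = 0.04665 m/day.
In each layer the seepage velocity is v_i = q/n_i, so the layer transit time is t_i = b_i·n_i / q:
  layer 1 (clean gravel): t_1 = 6.61 × 0.23 / 0.04665 = 32.59 d
  layer 2 (silty sand): t_2 = 13.4 × 0.23 / 0.04665 = 66.07 d
  layer 3 (fine sand): t_3 = 7.59 × 0.15 / 0.04665 = 24.41 d
  layer 4 (silt): t_4 = 8.58 × 0.06 / 0.04665 = 11.04 d
Total t = Σ t_i = 134.1 days = 0.3671 years.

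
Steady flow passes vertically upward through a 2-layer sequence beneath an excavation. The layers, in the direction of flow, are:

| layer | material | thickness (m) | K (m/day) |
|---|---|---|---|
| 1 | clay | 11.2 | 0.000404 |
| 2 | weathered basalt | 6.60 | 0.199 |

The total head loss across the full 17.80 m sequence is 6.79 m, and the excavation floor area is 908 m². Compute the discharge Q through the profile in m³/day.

0.222

Flow is perpendicular to layering, so the layers act in series and the equivalent K is the thickness-weighted harmonic mean.
Total thickness L = 11.2 + 6.60 = 17.80 m.
Σ(b_i/K_i) = 11.2/0.000404 + 6.60/0.199 = 27756 d.
K_eq = L / Σ(b_i/K_i) = 17.80 / 27756 = 0.0006413 m/day.
Q = K_eq · A · (Δh/L) = 0.0006413 × 908 × (6.79/17.80) = 0.2221 m³/day.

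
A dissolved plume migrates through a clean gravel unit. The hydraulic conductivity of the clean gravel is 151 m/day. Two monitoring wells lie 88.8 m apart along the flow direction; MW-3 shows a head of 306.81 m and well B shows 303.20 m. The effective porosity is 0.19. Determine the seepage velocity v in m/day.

32.3

Hydraulic gradient i = (306.81 − 303.20) / 88.8 = 3.61 / 88.8 = 0.04065.
Darcy flux q = K · i = 151.0 × 0.04065 = 6.139 m/day.
Seepage velocity v = q / n_e = 6.139 / 0.19 = 32.31 m/day.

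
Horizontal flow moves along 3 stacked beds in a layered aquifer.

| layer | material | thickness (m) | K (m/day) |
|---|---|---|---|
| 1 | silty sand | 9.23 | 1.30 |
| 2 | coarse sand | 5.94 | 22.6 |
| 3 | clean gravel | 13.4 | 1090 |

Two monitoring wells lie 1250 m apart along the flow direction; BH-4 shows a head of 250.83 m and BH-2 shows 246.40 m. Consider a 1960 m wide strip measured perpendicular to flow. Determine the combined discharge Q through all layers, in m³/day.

Flow is parallel to layering, so each bed carries its own Darcy discharge and the transmissivities add.
Σ(K_i·b_i) = 1.30×9.23 + 22.6×5.94 + 1090×13.4 = 14752 m²/day.
Hydraulic gradient i = (250.83 − 246.40) / 1250 = 4.43 / 1250 = 0.003544.
Q = Σ(K_i·b_i) · W · i = 14752 × 1960 × 0.003544 = 1.025e+05 m³/day.

102000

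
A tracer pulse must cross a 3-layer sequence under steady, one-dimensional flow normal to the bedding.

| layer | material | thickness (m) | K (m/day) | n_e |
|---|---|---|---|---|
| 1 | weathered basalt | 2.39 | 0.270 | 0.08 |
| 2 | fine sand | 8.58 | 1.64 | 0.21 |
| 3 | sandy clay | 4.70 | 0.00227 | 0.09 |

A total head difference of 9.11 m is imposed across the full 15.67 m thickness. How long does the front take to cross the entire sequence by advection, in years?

With flow normal to the layers, continuity requires the same specific discharge q through every layer.
Σ(b_i/K_i) = 2.39/0.270 + 8.58/1.64 + 4.70/0.00227 = 2085 d.
q = Δh / Σ(b_i/K_i) = 9.11 / 2085 = 0.004370 m/day.
In each layer the seepage velocity is v_i = q/n_i, so the layer transit time is t_i = b_i·n_i / q:
  layer 1 (weathered basalt): t_1 = 2.39 × 0.08 / 0.004370 = 43.75 d
  layer 2 (fine sand): t_2 = 8.58 × 0.21 / 0.004370 = 412.3 d
  layer 3 (sandy clay): t_3 = 4.70 × 0.09 / 0.004370 = 96.79 d
Total t = Σ t_i = 552.8 days = 1.514 years.

1.51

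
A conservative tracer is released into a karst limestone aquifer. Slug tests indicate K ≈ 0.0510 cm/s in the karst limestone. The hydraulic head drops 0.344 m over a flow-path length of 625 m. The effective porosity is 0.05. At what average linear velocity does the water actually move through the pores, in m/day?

0.485

Convert K: 0.0510 cm/s × 864 = 44.06 m/day.
Hydraulic gradient i = Δh / L = 0.344 / 625 = 0.0005504.
Darcy flux q = K · i = 44.06 × 0.0005504 = 0.02425 m/day.
Seepage velocity v = q / n_e = 0.02425 / 0.05 = 0.4851 m/day.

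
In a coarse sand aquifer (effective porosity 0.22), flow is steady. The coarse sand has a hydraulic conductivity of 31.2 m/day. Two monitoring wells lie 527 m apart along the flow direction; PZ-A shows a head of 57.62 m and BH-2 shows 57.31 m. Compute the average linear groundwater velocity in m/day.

0.0834

Hydraulic gradient i = (57.62 − 57.31) / 527 = 0.31 / 527 = 0.0005882.
Darcy flux q = K · i = 31.20 × 0.0005882 = 0.01835 m/day.
Seepage velocity v = q / n_e = 0.01835 / 0.22 = 0.08342 m/day.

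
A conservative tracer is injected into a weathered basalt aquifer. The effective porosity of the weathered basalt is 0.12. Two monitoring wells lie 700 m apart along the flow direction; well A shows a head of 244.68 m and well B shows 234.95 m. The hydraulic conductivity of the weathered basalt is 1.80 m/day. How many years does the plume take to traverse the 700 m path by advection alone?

9.19

Hydraulic gradient i = (244.68 − 234.95) / 700 = 9.73 / 700 = 0.01390.
Darcy flux q = K · i = 1.800 × 0.01390 = 0.02502 m/day.
Seepage velocity v = q / n_e = 0.02502 / 0.12 = 0.2085 m/day.
Travel time t = L / v = 700 / 0.2085 = 3357 days = 9.192 years.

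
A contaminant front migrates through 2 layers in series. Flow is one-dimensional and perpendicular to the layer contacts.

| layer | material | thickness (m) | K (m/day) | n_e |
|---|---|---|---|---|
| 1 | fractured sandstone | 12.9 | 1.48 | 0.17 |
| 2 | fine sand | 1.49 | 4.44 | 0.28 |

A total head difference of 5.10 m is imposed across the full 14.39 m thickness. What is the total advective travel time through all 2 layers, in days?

With flow normal to the layers, continuity requires the same specific discharge q through every layer.
Σ(b_i/K_i) = 12.9/1.48 + 1.49/4.44 = 9.052 d.
q = Δh / Σ(b_i/K_i) = 5.10 / 9.052 = 0.5634 m/day.
In each layer the seepage velocity is v_i = q/n_i, so the layer transit time is t_i = b_i·n_i / q:
  layer 1 (fractured sandstone): t_1 = 12.9 × 0.17 / 0.5634 = 3.892 d
  layer 2 (fine sand): t_2 = 1.49 × 0.28 / 0.5634 = 0.7405 d
Total t = Σ t_i = 4.633 days.

4.63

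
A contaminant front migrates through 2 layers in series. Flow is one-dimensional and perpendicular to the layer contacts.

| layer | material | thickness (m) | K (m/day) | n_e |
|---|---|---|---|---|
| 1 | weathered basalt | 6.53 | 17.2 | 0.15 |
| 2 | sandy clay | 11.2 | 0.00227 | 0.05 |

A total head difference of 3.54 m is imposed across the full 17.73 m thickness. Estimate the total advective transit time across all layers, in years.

5.88

With flow normal to the layers, continuity requires the same specific discharge q through every layer.
Σ(b_i/K_i) = 6.53/17.2 + 11.2/0.00227 = 4934 d.
q = Δh / Σ(b_i/K_i) = 3.54 / 4934 = 0.0007174 m/day.
In each layer the seepage velocity is v_i = q/n_i, so the layer transit time is t_i = b_i·n_i / q:
  layer 1 (weathered basalt): t_1 = 6.53 × 0.15 / 0.0007174 = 1365 d
  layer 2 (sandy clay): t_2 = 11.2 × 0.05 / 0.0007174 = 780.6 d
Total t = Σ t_i = 2146 days = 5.875 years.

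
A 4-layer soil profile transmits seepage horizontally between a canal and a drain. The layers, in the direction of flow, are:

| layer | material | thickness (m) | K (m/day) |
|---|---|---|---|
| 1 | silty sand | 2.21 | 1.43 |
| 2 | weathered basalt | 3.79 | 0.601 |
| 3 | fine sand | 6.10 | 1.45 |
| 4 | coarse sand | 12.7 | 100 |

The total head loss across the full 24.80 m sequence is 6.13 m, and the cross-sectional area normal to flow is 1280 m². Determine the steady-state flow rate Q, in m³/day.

Flow is perpendicular to layering, so the layers act in series and the equivalent K is the thickness-weighted harmonic mean.
Total thickness L = 2.21 + 3.79 + 6.10 + 12.7 = 24.80 m.
Σ(b_i/K_i) = 2.21/1.43 + 3.79/0.601 + 6.10/1.45 + 12.7/100 = 12.19 d.
K_eq = L / Σ(b_i/K_i) = 24.80 / 12.19 = 2.035 m/day.
Q = K_eq · A · (Δh/L) = 2.035 × 1280 × (6.13/24.80) = 643.9 m³/day.

644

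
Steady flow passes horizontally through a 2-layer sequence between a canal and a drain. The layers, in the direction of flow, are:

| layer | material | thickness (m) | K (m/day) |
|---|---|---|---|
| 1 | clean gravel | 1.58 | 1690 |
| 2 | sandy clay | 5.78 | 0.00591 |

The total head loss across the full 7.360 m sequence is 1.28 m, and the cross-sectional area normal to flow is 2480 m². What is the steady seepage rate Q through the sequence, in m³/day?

Flow is perpendicular to layering, so the layers act in series and the equivalent K is the thickness-weighted harmonic mean.
Total thickness L = 1.58 + 5.78 = 7.360 m.
Σ(b_i/K_i) = 1.58/1690 + 5.78/0.00591 = 978.0 d.
K_eq = L / Σ(b_i/K_i) = 7.360 / 978.0 = 0.007526 m/day.
Q = K_eq · A · (Δh/L) = 0.007526 × 2480 × (1.28/7.360) = 3.246 m³/day.

3.25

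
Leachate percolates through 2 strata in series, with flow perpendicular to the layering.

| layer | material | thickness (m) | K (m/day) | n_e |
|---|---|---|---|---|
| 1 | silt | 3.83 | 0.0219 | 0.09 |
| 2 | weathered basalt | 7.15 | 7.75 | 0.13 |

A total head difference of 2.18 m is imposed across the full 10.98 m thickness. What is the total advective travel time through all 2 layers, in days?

With flow normal to the layers, continuity requires the same specific discharge q through every layer.
Σ(b_i/K_i) = 3.83/0.0219 + 7.15/7.75 = 175.8 d.
q = Δh / Σ(b_i/K_i) = 2.18 / 175.8 = 0.01240 m/day.
In each layer the seepage velocity is v_i = q/n_i, so the layer transit time is t_i = b_i·n_i / q:
  layer 1 (silt): t_1 = 3.83 × 0.09 / 0.01240 = 27.80 d
  layer 2 (weathered basalt): t_2 = 7.15 × 0.13 / 0.01240 = 74.96 d
Total t = Σ t_i = 102.8 days.

103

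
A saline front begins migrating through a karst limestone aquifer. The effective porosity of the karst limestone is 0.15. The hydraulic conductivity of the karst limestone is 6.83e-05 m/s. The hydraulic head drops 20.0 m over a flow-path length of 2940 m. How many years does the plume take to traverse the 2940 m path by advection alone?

30.1

Convert K: 6.83e-05 m/s × 86400 = 5.901 m/day.
Hydraulic gradient i = Δh / L = 20.0 / 2940 = 0.006803.
Darcy flux q = K · i = 5.901 × 0.006803 = 0.04014 m/day.
Seepage velocity v = q / n_e = 0.04014 / 0.15 = 0.2676 m/day.
Travel time t = L / v = 2940 / 0.2676 = 10986 days = 30.08 years.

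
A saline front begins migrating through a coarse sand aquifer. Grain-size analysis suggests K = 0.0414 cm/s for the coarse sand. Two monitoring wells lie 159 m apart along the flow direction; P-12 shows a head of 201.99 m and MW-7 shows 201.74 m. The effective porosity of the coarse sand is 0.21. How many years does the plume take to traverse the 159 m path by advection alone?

1.63

Convert K: 0.0414 cm/s × 864 = 35.77 m/day.
Hydraulic gradient i = (201.99 − 201.74) / 159 = 0.25 / 159 = 0.001572.
Darcy flux q = K · i = 35.77 × 0.001572 = 0.05624 m/day.
Seepage velocity v = q / n_e = 0.05624 / 0.21 = 0.2678 m/day.
Travel time t = L / v = 159 / 0.2678 = 593.7 days = 1.625 years.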